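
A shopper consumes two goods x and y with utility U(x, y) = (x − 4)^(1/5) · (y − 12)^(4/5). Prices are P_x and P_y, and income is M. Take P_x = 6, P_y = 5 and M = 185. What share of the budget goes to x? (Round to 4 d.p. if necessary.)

Let x' = x−4, y' = y−12. MRS = (1/4)·y'/x' = P_x/P_y.
After buying the subsistence bundle (4, 12), a share 0.2 of the remaining income goes to x: x* = 4 + 0.2·(M − 4P_x − 12P_y)/P_x.
Discretionary income = 185 − 4·6 − 12·5 = 101; x* = 4 + 0.2·101/6 = 7.3667; y* = 12 + 0.8·101/5 = 28.16.
Expenditure on x: 6·7.3667 = 44.2; share = 0.2389.

share on x = 0.2389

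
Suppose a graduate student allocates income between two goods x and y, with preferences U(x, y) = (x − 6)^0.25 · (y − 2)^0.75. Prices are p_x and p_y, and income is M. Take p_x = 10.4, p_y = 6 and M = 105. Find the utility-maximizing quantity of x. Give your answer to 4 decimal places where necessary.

x* = 6.7356

Substituting into the budget: x* = 6 + 0.25·(M − 6·p_x − 2·p_y)/p_x, and y* = 2 + 0.75·(…)/p_y.
Discretionary income = 105 − 6·10.4 − 2·6 = 30.6; x* = 6 + 0.25·30.6/10.4 = 6.7356.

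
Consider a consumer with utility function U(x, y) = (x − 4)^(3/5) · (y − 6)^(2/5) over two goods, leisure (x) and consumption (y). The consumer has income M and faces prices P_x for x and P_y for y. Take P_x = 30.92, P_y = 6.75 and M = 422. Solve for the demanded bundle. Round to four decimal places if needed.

x* = 9.003, y* = 21.2782

Discretionary income = 422 − 4·30.92 − 6·6.75 = 257.82; x* = 4 + 0.6·257.82/30.92 = 9.003; y* = 6 + 0.4·257.82/6.75 = 21.2782.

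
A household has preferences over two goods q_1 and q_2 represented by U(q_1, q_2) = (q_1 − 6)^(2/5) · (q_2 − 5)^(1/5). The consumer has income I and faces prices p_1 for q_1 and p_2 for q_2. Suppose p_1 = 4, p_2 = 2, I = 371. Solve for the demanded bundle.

q_1* = 62.1667, q_2* = 61.1667

Substituting into the budget: q_1* = 6 + 2/3·(I − 6·p_1 − 5·p_2)/p_1, and q_2* = 5 + 1/3·(…)/p_2.
Discretionary income = 371 − 6·4 − 5·2 = 337; q_1* = 6 + 2/3·337/4 = 62.1667; q_2* = 5 + 1/3·337/2 = 61.1667.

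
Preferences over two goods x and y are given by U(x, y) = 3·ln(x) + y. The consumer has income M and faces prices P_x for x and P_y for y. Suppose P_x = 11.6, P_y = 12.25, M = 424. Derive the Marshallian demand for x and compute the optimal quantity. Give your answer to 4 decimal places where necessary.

Set MRS = P_x/P_y: (3/x)/1 = P_x/P_y.
So x*(P_x,P_y) = 3·P_y/P_x, independent of income; and y* = (M − 3·P_y)/P_y.
At the given prices: x* = 3·12.25/11.6 = 3.1681.

x* = 3.1681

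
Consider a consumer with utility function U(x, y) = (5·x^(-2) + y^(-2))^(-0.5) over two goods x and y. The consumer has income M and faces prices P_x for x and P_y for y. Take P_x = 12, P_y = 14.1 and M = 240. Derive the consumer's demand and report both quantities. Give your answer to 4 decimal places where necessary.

x* = 12.1125, y* = 6.7127

MU_x ∝ 5·x^(-3), MU_y ∝ y^(-3), so MRS = 5·(y/x)^(3) = P_x/P_y.
Hence y/x = ((1/5)·P_x/P_y)^(1/(3)), i.e. raised to the 1/3 power.
With the ratio pinned down, the budget gives x* = M/(P_x + P_y·(y/x)) and y* = (y/x)·x*.
Numerically y/x = 0.554197, so x* = 240/(12 + 14.1·0.554197) = 12.1125 and y* = 0.554197·12.1125 = 6.7127.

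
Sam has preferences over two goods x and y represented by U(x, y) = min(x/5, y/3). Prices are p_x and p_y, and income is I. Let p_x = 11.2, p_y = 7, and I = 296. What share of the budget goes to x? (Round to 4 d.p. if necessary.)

With perfect complements, no substitution: consume in ratio x:y = 5:3.
Budget: p_x·x + p_y·(3/5)·x = I, so (5·p_x + 3·p_y)·x = 5·I.
Demand: x*(p_x,p_y,I) = 5·I/(5·p_x + 3·p_y), y* = 3·I/(5·p_x + 3·p_y).
Here 5·11.2 + 3·7 = 77, giving x* = 19.2208 and y* = 11.5325.
Expenditure on x: 11.2·19.2208 = 215.2727; share = 0.7273.

share on x = 0.7273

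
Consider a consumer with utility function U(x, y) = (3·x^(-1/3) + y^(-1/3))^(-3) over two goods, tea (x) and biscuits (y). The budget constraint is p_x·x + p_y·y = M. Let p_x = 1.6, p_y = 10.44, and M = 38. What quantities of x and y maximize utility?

From the CES first-order condition, 3·(y/x)^(4/3) = p_x/p_y.
Hence y/x = ((1/3)·p_x/p_y)^(1/(4/3)), i.e. raised to the 0.75 power.
Substitute y = (y/x)·x into the budget: x* = M/(p_x + p_y·(y/x)).
Numerically y/x = 0.107454, so x* = 38/(1.6 + 10.44·0.107454) = 13.9612 and y* = 0.107454·13.9612 = 1.5002.

x* = 13.9612, y* = 1.5002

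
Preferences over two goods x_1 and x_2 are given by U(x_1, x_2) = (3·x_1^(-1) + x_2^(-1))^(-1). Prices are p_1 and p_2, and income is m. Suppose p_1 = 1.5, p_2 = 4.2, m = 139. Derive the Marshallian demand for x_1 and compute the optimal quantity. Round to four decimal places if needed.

x_1* = 47.1324

MRS = MU_x_1/MU_x_2 = 3·(x_2/x_1)^(2). Set equal to p_1/p_2.
Solve for the ratio: x_2/x_1 = [(1/3)·p_1/p_2]^(0.5).
Substitute x_2 = (x_2/x_1)·x_1 into the budget: x_1* = m/(p_1 + p_2·(x_2/x_1)).
Numerically x_2/x_1 = 0.345033, so x_1* = 139/(1.5 + 4.2·0.345033) = 47.1324.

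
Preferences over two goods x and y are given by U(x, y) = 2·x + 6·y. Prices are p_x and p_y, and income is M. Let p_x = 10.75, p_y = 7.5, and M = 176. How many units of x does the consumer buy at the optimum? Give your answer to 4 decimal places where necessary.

x* = 0

Linear utility — the consumer picks whichever good has higher MU/price: 2/10.75 = 0.186 vs 6/7.5 = 0.8.
y gives more utility per dollar, so spend all income on y: y* = M/p_y, x* = 0.
Numerically: x* = 0, y* = 23.4667.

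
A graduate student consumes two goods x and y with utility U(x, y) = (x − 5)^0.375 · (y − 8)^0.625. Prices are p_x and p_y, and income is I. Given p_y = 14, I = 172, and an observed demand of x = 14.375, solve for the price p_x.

p_x = 2

MRS = (3/5)·(y−8)/(x−5). Tangency with p_x/p_y gives y−8 = (5/3)·(p_x/p_y)·(x−5).
After buying the subsistence bundle (5, 8), a share 0.375 of the remaining income goes to x: x* = 5 + 0.375·(I − 5p_x − 8p_y)/p_x.
Set x* = 14.375 in the demand function and solve for p_x: p_x = 2.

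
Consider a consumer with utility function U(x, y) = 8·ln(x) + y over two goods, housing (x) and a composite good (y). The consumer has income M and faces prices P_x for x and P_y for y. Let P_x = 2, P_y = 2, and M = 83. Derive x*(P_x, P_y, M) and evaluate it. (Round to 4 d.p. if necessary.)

x* = 8

MU_x = 8/x, MU_y = 1. Tangency: 8/x = P_x/P_y.
So x*(P_x,P_y) = 8·P_y/P_x, independent of income; and y* = (M − 8·P_y)/P_y.
At the given prices: x* = 8·2/2 = 8.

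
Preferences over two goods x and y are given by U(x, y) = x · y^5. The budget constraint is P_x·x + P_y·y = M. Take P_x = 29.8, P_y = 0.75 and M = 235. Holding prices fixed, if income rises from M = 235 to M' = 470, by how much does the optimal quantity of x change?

At P_x=29.8, P_y=0.75, M=235: x* = 1/6·235/29.8 = 1.3143.
At M' = 470: x* = 2.6286. Change: 2.6286 − 1.3143 = 1.3143.

Δx* = 1.3143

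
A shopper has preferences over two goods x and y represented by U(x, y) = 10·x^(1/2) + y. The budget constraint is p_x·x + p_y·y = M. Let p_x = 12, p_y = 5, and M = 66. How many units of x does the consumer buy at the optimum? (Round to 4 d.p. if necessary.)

x* = 4.3403

Utility is quasi-linear in y; the FOC for x is 5/√x = p_x/p_y.
Thus x* = (5·p_y/p_x)² — independent of M — with the rest of income spent on y.
Plugging in: x* = (5·5/12)² = 4.3403.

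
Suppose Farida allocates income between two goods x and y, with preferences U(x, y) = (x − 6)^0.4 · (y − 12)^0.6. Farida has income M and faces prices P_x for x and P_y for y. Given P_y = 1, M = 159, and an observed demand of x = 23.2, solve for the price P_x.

P_x = 3

Let x' = x−6, y' = y−12. MRS = (2/3)·y'/x' = P_x/P_y.
Substituting into the budget: x* = 6 + 0.4·(M − 6·P_x − 12·P_y)/P_x, and y* = 12 + 0.6·(…)/P_y.
Set x* = 23.2 in the demand function and solve for P_x: P_x = 3.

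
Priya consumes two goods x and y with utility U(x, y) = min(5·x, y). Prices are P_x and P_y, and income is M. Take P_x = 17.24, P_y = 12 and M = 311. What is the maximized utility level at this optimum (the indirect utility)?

Demand: x*(P_x,P_y,M) = M/(P_x + 5·P_y), y* = 5·M/(P_x + 5·P_y).
Here 17.24 + 5·12 = 77.24, giving x* = 4.0264 and y* = 20.1321.
Utility at the optimum: U(4.0264, 20.1321) = 20.1321.

V = 20.1321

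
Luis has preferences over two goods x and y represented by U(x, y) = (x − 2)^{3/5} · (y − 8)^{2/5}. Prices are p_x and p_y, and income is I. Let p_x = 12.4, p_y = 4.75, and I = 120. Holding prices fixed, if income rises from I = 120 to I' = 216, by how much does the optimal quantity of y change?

Δy* = 8.0842

Let x' = x−2, y' = y−8. MRS = (3/2)·y'/x' = p_x/p_y.
Substituting into the budget: x* = 2 + 0.6·(I − 2·p_x − 8·p_y)/p_x, and y* = 8 + 0.4·(…)/p_y.
Discretionary income = 120 − 2·12.4 − 8·4.75 = 57.2; y* = 8 + 0.4·57.2/4.75 = 12.8168.
At I' = 216: y* = 20.9011. Change: 20.9011 − 12.8168 = 8.0842.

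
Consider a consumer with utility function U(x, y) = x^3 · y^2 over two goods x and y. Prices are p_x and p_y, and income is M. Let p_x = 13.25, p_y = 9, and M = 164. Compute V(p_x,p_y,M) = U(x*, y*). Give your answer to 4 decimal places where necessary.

V = 21760.0716

MU_x/MU_y = (3·y)/(2·x); tangency sets this equal to p_x/p_y.
So 3·p_y·y = 2·p_x·x; combined with the budget, a share 0.6 of income goes to x.
Demand: x*(p_x,p_y,M) = 0.6·M/p_x and y* = 0.4·M/p_y.
At p_x=13.25, p_y=9, M=164: x* = 0.6·164/13.25 = 7.4264, y* = 7.2889.
Utility at the optimum: U(7.4264, 7.2889) = 21760.0716.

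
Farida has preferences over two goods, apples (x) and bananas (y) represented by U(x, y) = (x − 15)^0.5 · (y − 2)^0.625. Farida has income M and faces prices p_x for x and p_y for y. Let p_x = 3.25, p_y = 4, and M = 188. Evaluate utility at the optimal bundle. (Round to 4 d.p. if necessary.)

Let x' = x−15, y' = y−2. MRS = (4/5)·y'/x' = p_x/p_y.
After buying the subsistence bundle (15, 2), a share 4/9 of the remaining income goes to x: x* = 15 + 4/9·(M − 15p_x − 2p_y)/p_x.
Discretionary income = 188 − 15·3.25 − 2·4 = 131.25; x* = 15 + 4/9·131.25/3.25 = 32.9487; y* = 2 + 5/9·131.25/4 = 20.2292.
Utility at the optimum: U(32.9487, 20.2292) = 26.0014.

V = 26.0014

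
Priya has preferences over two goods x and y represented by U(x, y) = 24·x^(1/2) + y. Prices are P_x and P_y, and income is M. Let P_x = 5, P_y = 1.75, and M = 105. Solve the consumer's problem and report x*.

Set MRS = P_x/P_y: 12·x^(−1/2) = P_x/P_y.
Solve: √x = 12·P_y/P_x, so x*(P_x,P_y) = (12·P_y/P_x)², and y* = (M − P_x·x*)/P_y.
Plugging in: x* = (12·1.75/5)² = 17.64.

x* = 17.64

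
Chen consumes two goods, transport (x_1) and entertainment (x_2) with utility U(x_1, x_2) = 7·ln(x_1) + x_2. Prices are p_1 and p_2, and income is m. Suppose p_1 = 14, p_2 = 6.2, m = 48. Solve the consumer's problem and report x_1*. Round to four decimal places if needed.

MU_x_1 = 7/x_1, MU_x_2 = 1. Tangency: 7/x_1 = p_1/p_2.
So x_1*(p_1,p_2) = 7·p_2/p_1, independent of income; and x_2* = (m − 7·p_2)/p_2.
At the given prices: x_1* = 7·6.2/14 = 3.1.

x_1* = 3.1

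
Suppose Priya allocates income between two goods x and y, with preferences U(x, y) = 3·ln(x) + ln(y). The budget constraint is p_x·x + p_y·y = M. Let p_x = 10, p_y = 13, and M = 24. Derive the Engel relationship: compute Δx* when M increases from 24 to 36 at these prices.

Δx* = 0.9

Demand: x*(p_x,p_y,M) = 0.75·M/p_x and y* = 0.25·M/p_y.
At p_x=10, p_y=13, M=24: x* = 0.75·24/10 = 1.8.
At M' = 36: x* = 2.7. Change: 2.7 − 1.8 = 0.9.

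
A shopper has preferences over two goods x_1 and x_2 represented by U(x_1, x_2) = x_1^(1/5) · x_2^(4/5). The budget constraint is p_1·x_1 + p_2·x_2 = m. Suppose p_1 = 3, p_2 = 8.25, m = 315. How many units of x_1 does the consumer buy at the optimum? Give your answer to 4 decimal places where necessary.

x_1* = 21

MU_x_1/MU_x_2 = (0.2·x_2)/(0.8·x_1); tangency sets this equal to p_1/p_2.
So 0.2·p_2·x_2 = 0.8·p_1·x_1; combined with the budget, a share 0.2 of income goes to x_1.
Demand: x_1*(p_1,p_2,m) = 0.2·m/p_1 and x_2* = 0.8·m/p_2.
At p_1=3, p_2=8.25, m=315: x_1* = 0.2·315/3 = 21.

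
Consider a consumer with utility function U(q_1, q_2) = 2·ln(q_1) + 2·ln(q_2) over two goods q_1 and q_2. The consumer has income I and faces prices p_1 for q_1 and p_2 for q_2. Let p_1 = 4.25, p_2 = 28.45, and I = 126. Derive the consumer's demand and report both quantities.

q_1* = 14.8235, q_2* = 2.2144

The MRS is q_2/q_1. Set MRS = p_1/p_2.
Rearranging, p_2·q_2 = p_1·q_1. Substituting into the budget gives p_1·q_1·(1 + 1) = I.
Demand: q_1*(p_1,p_2,I) = 0.5·I/p_1 and q_2* = 0.5·I/p_2.
At p_1=4.25, p_2=28.45, I=126: q_1* = 0.5·126/4.25 = 14.8235, q_2* = 2.2144.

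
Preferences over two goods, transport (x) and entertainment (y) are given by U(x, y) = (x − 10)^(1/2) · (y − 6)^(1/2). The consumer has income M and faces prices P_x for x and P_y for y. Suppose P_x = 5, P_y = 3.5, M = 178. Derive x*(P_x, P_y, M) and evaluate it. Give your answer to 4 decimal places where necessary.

Let x' = x−10, y' = y−6. MRS = y'/x' = P_x/P_y.
Substituting into the budget: x* = 10 + 0.5·(M − 10·P_x − 6·P_y)/P_x, and y* = 6 + 0.5·(…)/P_y.
Discretionary income = 178 − 10·5 − 6·3.5 = 107; x* = 10 + 0.5·107/5 = 20.7.

x* = 20.7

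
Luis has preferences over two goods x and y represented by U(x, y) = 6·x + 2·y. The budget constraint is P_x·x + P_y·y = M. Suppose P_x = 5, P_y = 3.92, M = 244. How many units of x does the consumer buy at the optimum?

x* = 48.8

x gives more utility per dollar, so spend all income on x: x* = M/P_x, y* = 0.
Numerically: x* = 48.8, y* = 0.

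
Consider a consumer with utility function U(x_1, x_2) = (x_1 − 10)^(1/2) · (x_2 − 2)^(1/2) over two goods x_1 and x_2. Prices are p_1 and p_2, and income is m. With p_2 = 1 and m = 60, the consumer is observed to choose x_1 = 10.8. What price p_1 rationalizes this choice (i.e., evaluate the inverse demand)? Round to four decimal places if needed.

MRS = (x_2−2)/(x_1−10). Tangency with p_1/p_2 gives x_2−2 = (p_1/p_2)·(x_1−10).
Substituting into the budget: x_1* = 10 + 0.5·(m − 10·p_1 − 2·p_2)/p_1, and x_2* = 2 + 0.5·(…)/p_2.
Set x_1* = 10.8 in the demand function and solve for p_1: p_1 = 5.

p_1 = 5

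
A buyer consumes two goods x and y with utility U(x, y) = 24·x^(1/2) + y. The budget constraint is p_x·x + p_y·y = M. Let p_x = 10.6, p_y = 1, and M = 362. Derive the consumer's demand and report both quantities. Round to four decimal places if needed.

x* = 1.2816, y* = 348.4151

Set MRS = p_x/p_y: 12·x^(−1/2) = p_x/p_y.
Solve: √x = 12·p_y/p_x, so x*(p_x,p_y) = (12·p_y/p_x)², and y* = (M − p_x·x*)/p_y.
Plugging in: x* = (12·1/10.6)² = 1.2816, y* = 348.4151.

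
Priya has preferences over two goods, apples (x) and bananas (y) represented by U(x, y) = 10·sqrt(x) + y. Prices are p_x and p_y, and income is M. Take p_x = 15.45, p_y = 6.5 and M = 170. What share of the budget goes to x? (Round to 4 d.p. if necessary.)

Set MRS = p_x/p_y: 5·x^(−1/2) = p_x/p_y.
Thus x* = (5·p_y/p_x)² — independent of M — with the rest of income spent on y.
Plugging in: x* = (5·6.5/15.45)² = 4.425, y* = 15.636.
Expenditure on x: 15.45·4.425 = 68.3657; share = 0.4022.

share on x = 0.4022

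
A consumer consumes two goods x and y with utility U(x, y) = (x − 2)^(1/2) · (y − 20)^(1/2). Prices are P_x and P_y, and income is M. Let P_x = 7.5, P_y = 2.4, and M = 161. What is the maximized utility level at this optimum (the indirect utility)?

Let x' = x−2, y' = y−20. MRS = y'/x' = P_x/P_y.
After buying the subsistence bundle (2, 20), a share 0.5 of the remaining income goes to x: x* = 2 + 0.5·(M − 2P_x − 20P_y)/P_x.
Discretionary income = 161 − 2·7.5 − 20·2.4 = 98; x* = 2 + 0.5·98/7.5 = 8.5333; y* = 20 + 0.5·98/2.4 = 40.4167.
Utility at the optimum: U(8.5333, 40.4167) = 11.5494.

V = 11.5494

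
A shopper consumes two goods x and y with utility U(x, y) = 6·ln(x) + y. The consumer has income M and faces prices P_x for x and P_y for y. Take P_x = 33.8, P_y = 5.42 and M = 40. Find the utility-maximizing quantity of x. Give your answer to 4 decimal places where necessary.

x* = 0.9621

Set MRS = P_x/P_y: (6/x)/1 = P_x/P_y.
So x*(P_x,P_y) = 6·P_y/P_x, independent of income; and y* = (M − 6·P_y)/P_y.
At the given prices: x* = 6·5.42/33.8 = 0.9621.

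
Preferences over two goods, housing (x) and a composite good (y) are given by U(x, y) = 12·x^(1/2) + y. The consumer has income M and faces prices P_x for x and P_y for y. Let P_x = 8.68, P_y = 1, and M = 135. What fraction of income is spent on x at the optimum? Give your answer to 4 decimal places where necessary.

share on x = 0.0307

MU_x = 6/√x, MU_y = 1. Tangency: 6/√x = P_x/P_y.
Thus x* = (6·P_y/P_x)² — independent of M — with the rest of income spent on y.
Plugging in: x* = (6·1/8.68)² = 0.4778, y* = 130.8525.
Expenditure on x: 8.68·0.4778 = 4.1475; share = 0.0307.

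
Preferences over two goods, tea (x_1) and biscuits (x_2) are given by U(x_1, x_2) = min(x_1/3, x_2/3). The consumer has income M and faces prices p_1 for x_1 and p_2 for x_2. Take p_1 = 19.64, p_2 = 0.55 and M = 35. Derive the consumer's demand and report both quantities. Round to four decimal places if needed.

With perfect complements, no substitution: consume in ratio x_1:x_2 = 3:3.
Budget: p_1·x_1 + p_2·x_1 = M, so (3·p_1 + 3·p_2)·x_1 = 3·M.
Demand: x_1*(p_1,p_2,M) = 3·M/(3·p_1 + 3·p_2), x_2* = 3·M/(3·p_1 + 3·p_2).
Here 3·19.64 + 3·0.55 = 60.57, giving x_1* = 1.7335 and x_2* = 1.7335.

x_1* = 1.7335, x_2* = 1.7335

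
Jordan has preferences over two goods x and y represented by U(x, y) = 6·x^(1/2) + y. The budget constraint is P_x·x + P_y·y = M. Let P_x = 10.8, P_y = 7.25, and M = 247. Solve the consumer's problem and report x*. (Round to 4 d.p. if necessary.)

MU_x = 3/√x, MU_y = 1. Tangency: 3/√x = P_x/P_y.
Thus x* = (3·P_y/P_x)² — independent of M — with the rest of income spent on y.
Plugging in: x* = (3·7.25/10.8)² = 4.0557.

x* = 4.0557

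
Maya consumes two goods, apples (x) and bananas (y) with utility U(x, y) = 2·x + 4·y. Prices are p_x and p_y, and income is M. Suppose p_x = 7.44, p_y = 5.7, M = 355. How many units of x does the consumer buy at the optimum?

x* = 0

Linear utility — the consumer picks whichever good has higher MU/price: 2/7.44 = 0.2688 vs 4/5.7 = 0.7018.
y gives more utility per dollar, so spend all income on y: y* = M/p_y, x* = 0.
Numerically: x* = 0, y* = 62.2807.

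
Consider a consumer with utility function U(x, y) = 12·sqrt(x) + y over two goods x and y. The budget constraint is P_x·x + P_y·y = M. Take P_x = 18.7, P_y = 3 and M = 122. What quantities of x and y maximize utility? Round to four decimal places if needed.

Plugging in: x* = (6·3/18.7)² = 0.9265, y* = 34.8913.

x* = 0.9265, y* = 34.8913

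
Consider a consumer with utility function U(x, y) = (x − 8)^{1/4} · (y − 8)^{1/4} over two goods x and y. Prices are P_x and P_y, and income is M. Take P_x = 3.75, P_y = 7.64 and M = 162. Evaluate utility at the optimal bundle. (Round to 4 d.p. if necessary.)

Let x' = x−8, y' = y−8. MRS = y'/x' = P_x/P_y.
Substituting into the budget: x* = 8 + 0.5·(M − 8·P_x − 8·P_y)/P_x, and y* = 8 + 0.5·(…)/P_y.
Discretionary income = 162 − 8·3.75 − 8·7.64 = 70.88; x* = 8 + 0.5·70.88/3.75 = 17.4507; y* = 8 + 0.5·70.88/7.64 = 12.6387.
Utility at the optimum: U(17.4507, 12.6387) = 2.5732.

V = 2.5732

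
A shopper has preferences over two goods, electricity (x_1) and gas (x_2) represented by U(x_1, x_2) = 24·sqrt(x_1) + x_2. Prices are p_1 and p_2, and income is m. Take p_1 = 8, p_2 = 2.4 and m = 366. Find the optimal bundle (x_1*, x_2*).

Solve: √x_1 = 12·p_2/p_1, so x_1*(p_1,p_2) = (12·p_2/p_1)², and x_2* = (m − p_1·x_1*)/p_2.
Plugging in: x_1* = (12·2.4/8)² = 12.96, x_2* = 109.3.

x_1* = 12.96, x_2* = 109.3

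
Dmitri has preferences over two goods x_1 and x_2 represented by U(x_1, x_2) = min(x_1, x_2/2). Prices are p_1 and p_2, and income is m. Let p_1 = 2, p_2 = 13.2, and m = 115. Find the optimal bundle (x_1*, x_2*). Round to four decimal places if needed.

x_1* = 4.0493, x_2* = 8.0986

With perfect complements, no substitution: consume in ratio x_1:x_2 = 1:2.
Budget: p_1·x_1 + p_2·2·x_1 = m, so (p_1 + 2·p_2)·x_1 = m.
Demand: x_1*(p_1,p_2,m) = m/(p_1 + 2·p_2), x_2* = 2·m/(p_1 + 2·p_2).
Here 2 + 2·13.2 = 28.4, giving x_1* = 4.0493 and x_2* = 8.0986.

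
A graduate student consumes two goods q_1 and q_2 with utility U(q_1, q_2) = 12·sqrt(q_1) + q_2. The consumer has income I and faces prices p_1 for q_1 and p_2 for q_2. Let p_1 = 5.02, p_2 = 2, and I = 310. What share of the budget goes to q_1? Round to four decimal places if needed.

Utility is quasi-linear in q_2; the FOC for q_1 is 6/√q_1 = p_1/p_2.
Solve: √q_1 = 6·p_2/p_1, so q_1*(p_1,p_2) = (6·p_2/p_1)², and q_2* = (I − p_1·q_1*)/p_2.
Plugging in: q_1* = (6·2/5.02)² = 5.7142, q_2* = 140.6574.
Expenditure on q_1: 5.02·5.7142 = 28.6853; share = 0.0925.

share on q_1 = 0.0925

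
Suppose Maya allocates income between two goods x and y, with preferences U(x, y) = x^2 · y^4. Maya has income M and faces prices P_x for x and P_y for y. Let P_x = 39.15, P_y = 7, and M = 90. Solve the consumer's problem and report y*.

y* = 8.5714

Demand: x*(P_x,P_y,M) = 1/3·M/P_x and y* = 2/3·M/P_y.
At P_x=39.15, P_y=7, M=90: y* = 2/3·90/7 = 8.5714.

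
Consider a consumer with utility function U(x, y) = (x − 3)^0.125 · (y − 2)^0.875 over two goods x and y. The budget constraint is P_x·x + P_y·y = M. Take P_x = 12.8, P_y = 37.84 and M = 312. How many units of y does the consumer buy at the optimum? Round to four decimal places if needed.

MRS = (1/7)·(y−2)/(x−3). Tangency with P_x/P_y gives y−2 = 7·(P_x/P_y)·(x−3).
After buying the subsistence bundle (3, 2), a share 0.125 of the remaining income goes to x: x* = 3 + 0.125·(M − 3P_x − 2P_y)/P_x.
Discretionary income = 312 − 3·12.8 − 2·37.84 = 197.92; y* = 2 + 0.875·197.92/37.84 = 6.5766.

y* = 6.5766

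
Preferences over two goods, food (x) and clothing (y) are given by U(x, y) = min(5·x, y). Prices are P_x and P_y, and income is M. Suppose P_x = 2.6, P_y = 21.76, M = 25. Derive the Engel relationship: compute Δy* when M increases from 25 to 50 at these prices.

Demand: x*(P_x,P_y,M) = M/(P_x + 5·P_y), y* = 5·M/(P_x + 5·P_y).
Here 2.6 + 5·21.76 = 111.4, giving y* = 1.1221.
At M' = 50: y* = 2.2442. Change: 2.2442 − 1.1221 = 1.1221.

Δy* = 1.1221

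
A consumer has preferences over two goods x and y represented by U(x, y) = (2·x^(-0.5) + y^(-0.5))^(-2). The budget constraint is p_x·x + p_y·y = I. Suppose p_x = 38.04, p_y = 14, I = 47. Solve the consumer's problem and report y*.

From the CES first-order condition, 2·(y/x)^(1.5) = p_x/p_y.
Solve for the ratio: y/x = [(1/2)·p_x/p_y]^(2/3).
With the ratio pinned down, the budget gives x* = I/(p_x + p_y·(y/x)) and y* = (y/x)·x*.
Numerically y/x = 1.226653, so x* = 47/(38.04 + 14·1.226653) = 0.8512 and y* = 1.226653·0.8512 = 1.0442.

y* = 1.0442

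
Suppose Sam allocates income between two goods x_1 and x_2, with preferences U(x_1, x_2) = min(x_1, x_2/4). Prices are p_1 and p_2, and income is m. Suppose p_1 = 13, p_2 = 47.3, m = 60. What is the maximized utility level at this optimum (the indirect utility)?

Leontief preferences: the optimum is at the kink where x_1/1 = x_2/4, i.e. x_2 = 4·x_1.
Budget: p_1·x_1 + p_2·4·x_1 = m, so (p_1 + 4·p_2)·x_1 = m.
Demand: x_1*(p_1,p_2,m) = m/(p_1 + 4·p_2), x_2* = 4·m/(p_1 + 4·p_2).
Here 13 + 4·47.3 = 202.2, giving x_1* = 0.2967 and x_2* = 1.1869.
Utility at the optimum: U(0.2967, 1.1869) = 0.2967.

V = 0.2967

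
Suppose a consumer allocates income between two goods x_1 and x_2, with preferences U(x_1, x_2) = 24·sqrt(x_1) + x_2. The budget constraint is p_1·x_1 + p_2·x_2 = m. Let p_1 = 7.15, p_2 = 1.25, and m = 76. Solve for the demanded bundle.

Set MRS = p_1/p_2: 12·x_1^(−1/2) = p_1/p_2.
Solve: √x_1 = 12·p_2/p_1, so x_1*(p_1,p_2) = (12·p_2/p_1)², and x_2* = (m − p_1·x_1*)/p_2.
Plugging in: x_1* = (12·1.25/7.15)² = 4.4012, x_2* = 35.6252.

x_1* = 4.4012, x_2* = 35.6252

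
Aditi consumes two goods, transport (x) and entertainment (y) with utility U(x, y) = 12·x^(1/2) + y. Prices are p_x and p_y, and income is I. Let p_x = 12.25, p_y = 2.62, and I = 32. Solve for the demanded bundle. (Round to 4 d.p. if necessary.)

x* = 1.6468, y* = 4.5141

MU_x = 6/√x, MU_y = 1. Tangency: 6/√x = p_x/p_y.
Solve: √x = 6·p_y/p_x, so x*(p_x,p_y) = (6·p_y/p_x)², and y* = (I − p_x·x*)/p_y.
Plugging in: x* = (6·2.62/12.25)² = 1.6468, y* = 4.5141.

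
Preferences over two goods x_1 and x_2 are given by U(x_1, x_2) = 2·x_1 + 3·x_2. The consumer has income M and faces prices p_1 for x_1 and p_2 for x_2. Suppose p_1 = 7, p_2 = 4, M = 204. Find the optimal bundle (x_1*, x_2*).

x_1* = 0, x_2* = 51

Perfect substitutes: compare marginal utility per dollar. 2/p_1 vs 3/p_2 → 0.2857 vs 0.75.
x_2 gives more utility per dollar, so spend all income on x_2: x_2* = M/p_2, x_1* = 0.
Numerically: x_1* = 0, x_2* = 51.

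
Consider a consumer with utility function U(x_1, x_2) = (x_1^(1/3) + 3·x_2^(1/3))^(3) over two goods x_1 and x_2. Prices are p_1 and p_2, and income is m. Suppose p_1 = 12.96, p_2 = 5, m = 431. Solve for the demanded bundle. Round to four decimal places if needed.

MU_x_1 ∝ x_1^(-2/3), MU_x_2 ∝ 3·x_2^(-2/3), so MRS = (1/3)·(x_2/x_1)^(2/3) = p_1/p_2.
Solve for the ratio: x_2/x_1 = [3·p_1/p_2]^(1.5).
Substitute x_2 = (x_2/x_1)·x_1 into the budget: x_1* = m/(p_1 + p_2·(x_2/x_1)).
Numerically x_2/x_1 = 21.683749, so x_1* = 431/(12.96 + 5·21.683749) = 3.5509 and x_2* = 21.683749·3.5509 = 76.9961.

x_1* = 3.5509, x_2* = 76.9961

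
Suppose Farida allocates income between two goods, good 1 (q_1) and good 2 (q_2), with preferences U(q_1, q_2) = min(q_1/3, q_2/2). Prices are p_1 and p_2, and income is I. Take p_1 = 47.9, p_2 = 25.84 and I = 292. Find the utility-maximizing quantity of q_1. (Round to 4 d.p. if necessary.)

q_1* = 4.4836

With perfect complements, no substitution: consume in ratio q_1:q_2 = 3:2.
Budget: p_1·q_1 + p_2·(2/3)·q_1 = I, so (3·p_1 + 2·p_2)·q_1 = 3·I.
Demand: q_1*(p_1,p_2,I) = 3·I/(3·p_1 + 2·p_2), q_2* = 2·I/(3·p_1 + 2·p_2).
Here 3·47.9 + 2·25.84 = 195.38, giving q_1* = 4.4836.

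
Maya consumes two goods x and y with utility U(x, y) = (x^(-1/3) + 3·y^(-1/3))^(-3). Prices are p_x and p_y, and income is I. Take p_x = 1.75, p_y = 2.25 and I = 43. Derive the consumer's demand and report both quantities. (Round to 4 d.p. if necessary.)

x* = 7.1693, y* = 13.535

Numerically y/x = 1.887916, so x* = 43/(1.75 + 2.25·1.887916) = 7.1693 and y* = 1.887916·7.1693 = 13.535.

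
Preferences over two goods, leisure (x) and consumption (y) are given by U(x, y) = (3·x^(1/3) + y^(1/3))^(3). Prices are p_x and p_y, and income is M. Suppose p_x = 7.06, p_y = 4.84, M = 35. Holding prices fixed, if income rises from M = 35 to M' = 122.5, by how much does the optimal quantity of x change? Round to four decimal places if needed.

Substitute y = (y/x)·x into the budget: x* = M/(p_x + p_y·(y/x)).
Numerically y/x = 0.339045, so x* = 35/(7.06 + 4.84·0.339045) = 4.0225.
At M' = 122.5: x* = 14.0789. Change: 14.0789 − 4.0225 = 10.0563.

Δx* = 10.0563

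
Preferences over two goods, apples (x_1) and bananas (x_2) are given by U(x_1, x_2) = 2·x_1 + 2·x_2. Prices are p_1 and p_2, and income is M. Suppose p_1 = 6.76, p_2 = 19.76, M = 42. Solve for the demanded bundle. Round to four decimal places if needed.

x_1* = 6.213, x_2* = 0

Perfect substitutes: compare marginal utility per dollar. 2/p_1 vs 2/p_2 → 0.2959 vs 0.1012.
x_1 gives more utility per dollar, so spend all income on x_1: x_1* = M/p_1, x_2* = 0.
Numerically: x_1* = 6.213, x_2* = 0.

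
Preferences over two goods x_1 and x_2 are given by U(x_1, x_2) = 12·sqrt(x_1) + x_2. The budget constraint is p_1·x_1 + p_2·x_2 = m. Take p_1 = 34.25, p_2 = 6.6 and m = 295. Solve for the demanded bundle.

x_1* = 1.3368, x_2* = 37.7597

Solve: √x_1 = 6·p_2/p_1, so x_1*(p_1,p_2) = (6·p_2/p_1)², and x_2* = (m − p_1·x_1*)/p_2.
Plugging in: x_1* = (6·6.6/34.25)² = 1.3368, x_2* = 37.7597.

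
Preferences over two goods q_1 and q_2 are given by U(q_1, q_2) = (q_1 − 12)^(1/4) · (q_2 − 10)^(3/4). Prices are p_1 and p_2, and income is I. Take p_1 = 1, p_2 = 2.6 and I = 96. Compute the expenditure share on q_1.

MRS = (1/3)·(q_2−10)/(q_1−12). Tangency with p_1/p_2 gives q_2−10 = 3·(p_1/p_2)·(q_1−12).
After buying the subsistence bundle (12, 10), a share 0.25 of the remaining income goes to q_1: q_1* = 12 + 0.25·(I − 12p_1 − 10p_2)/p_1.
Discretionary income = 96 − 12·1 − 10·2.6 = 58; q_1* = 12 + 0.25·58/1 = 26.5; q_2* = 10 + 0.75·58/2.6 = 26.7308.
Expenditure on q_1: 1·26.5 = 26.5; share = 0.276.

share on q_1 = 0.276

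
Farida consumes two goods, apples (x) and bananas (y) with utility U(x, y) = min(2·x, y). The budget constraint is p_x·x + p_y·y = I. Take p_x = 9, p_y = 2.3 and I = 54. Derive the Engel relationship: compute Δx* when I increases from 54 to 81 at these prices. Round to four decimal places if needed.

Here 9 + 2·2.3 = 13.6, giving x* = 3.9706.
At I' = 81: x* = 5.9559. Change: 5.9559 − 3.9706 = 1.9853.

Δx* = 1.9853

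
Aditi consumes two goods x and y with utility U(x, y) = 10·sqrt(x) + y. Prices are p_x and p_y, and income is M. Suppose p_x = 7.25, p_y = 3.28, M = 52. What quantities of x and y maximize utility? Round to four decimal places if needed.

Solve: √x = 5·p_y/p_x, so x*(p_x,p_y) = (5·p_y/p_x)², and y* = (M − p_x·x*)/p_y.
Plugging in: x* = (5·3.28/7.25)² = 5.117, y* = 4.5433.

x* = 5.117, y* = 4.5433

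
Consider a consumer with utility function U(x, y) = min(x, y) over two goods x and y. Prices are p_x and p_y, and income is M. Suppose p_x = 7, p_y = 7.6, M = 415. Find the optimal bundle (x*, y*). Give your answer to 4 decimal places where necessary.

x* = 28.4247, y* = 28.4247

Demand: x*(p_x,p_y,M) = M/(p_x + p_y), y* = M/(p_x + p_y).
Here 7 + 7.6 = 14.6, giving x* = 28.4247 and y* = 28.4247.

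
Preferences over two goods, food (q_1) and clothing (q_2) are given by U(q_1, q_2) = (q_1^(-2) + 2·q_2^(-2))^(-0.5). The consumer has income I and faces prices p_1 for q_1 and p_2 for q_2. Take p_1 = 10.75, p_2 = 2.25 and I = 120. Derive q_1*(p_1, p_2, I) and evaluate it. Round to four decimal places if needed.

q_1* = 7.7297

From the CES first-order condition, (1/2)·(q_2/q_1)^(3) = p_1/p_2.
Solve for the ratio: q_2/q_1 = [2·p_1/p_2]^(1/3).
With the ratio pinned down, the budget gives q_1* = I/(p_1 + p_2·(q_2/q_1)) and q_2* = (q_2/q_1)·q_1*.
Numerically q_2/q_1 = 2.122032, so q_1* = 120/(10.75 + 2.25·2.122032) = 7.7297.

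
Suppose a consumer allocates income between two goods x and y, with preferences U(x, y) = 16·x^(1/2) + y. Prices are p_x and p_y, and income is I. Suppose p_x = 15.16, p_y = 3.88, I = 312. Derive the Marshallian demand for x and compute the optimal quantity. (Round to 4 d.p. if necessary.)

Solve: √x = 8·p_y/p_x, so x*(p_x,p_y) = (8·p_y/p_x)², and y* = (I − p_x·x*)/p_y.
Plugging in: x* = (8·3.88/15.16)² = 4.1922.

x* = 4.1922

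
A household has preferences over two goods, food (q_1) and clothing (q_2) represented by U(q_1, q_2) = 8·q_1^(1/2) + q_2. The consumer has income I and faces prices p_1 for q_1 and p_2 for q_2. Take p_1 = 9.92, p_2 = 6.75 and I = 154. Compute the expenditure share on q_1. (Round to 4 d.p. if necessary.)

share on q_1 = 0.4772

Utility is quasi-linear in q_2; the FOC for q_1 is 4/√q_1 = p_1/p_2.
Thus q_1* = (4·p_2/p_1)² — independent of I — with the rest of income spent on q_2.
Plugging in: q_1* = (4·6.75/9.92)² = 7.4081, q_2* = 11.9277.
Expenditure on q_1: 9.92·7.4081 = 73.4879; share = 0.4772.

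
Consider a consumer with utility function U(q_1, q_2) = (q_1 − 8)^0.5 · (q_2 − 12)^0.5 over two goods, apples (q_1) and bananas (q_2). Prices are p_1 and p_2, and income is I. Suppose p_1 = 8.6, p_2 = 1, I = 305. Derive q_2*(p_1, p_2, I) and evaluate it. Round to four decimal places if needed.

Let q_1' = q_1−8, q_2' = q_2−12. MRS = q_2'/q_1' = p_1/p_2.
Substituting into the budget: q_1* = 8 + 0.5·(I − 8·p_1 − 12·p_2)/p_1, and q_2* = 12 + 0.5·(…)/p_2.
Discretionary income = 305 − 8·8.6 − 12·1 = 224.2; q_2* = 12 + 0.5·224.2/1 = 124.1.

q_2* = 124.1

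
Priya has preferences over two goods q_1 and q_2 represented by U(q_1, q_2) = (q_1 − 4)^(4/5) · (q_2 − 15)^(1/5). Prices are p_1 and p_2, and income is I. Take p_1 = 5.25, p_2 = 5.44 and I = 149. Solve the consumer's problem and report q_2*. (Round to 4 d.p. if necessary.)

MRS = 4·(q_2−15)/(q_1−4). Tangency with p_1/p_2 gives q_2−15 = (1/4)·(p_1/p_2)·(q_1−4).
After buying the subsistence bundle (4, 15), a share 0.8 of the remaining income goes to q_1: q_1* = 4 + 0.8·(I − 4p_1 − 15p_2)/p_1.
Discretionary income = 149 − 4·5.25 − 15·5.44 = 46.4; q_2* = 15 + 0.2·46.4/5.44 = 16.7059.

q_2* = 16.7059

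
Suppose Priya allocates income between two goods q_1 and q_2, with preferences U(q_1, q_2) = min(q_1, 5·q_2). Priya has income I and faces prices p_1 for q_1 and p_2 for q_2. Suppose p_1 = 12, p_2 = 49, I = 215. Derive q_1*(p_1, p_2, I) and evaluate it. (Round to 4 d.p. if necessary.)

Leontief preferences: the optimum is at the kink where q_1/5 = q_2/1, i.e. q_2 = (1/5)·q_1.
Budget: p_1·q_1 + p_2·(1/5)·q_1 = I, so (5·p_1 + p_2)·q_1 = 5·I.
Demand: q_1*(p_1,p_2,I) = 5·I/(5·p_1 + p_2), q_2* = I/(5·p_1 + p_2).
Here 5·12 + 49 = 109, giving q_1* = 9.8624.

q_1* = 9.8624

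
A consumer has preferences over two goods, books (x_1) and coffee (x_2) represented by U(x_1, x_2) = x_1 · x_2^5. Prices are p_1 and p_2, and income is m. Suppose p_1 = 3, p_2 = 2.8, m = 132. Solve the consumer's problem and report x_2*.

Demand: x_1*(p_1,p_2,m) = 1/6·m/p_1 and x_2* = 5/6·m/p_2.
At p_1=3, p_2=2.8, m=132: x_2* = 5/6·132/2.8 = 39.2857.

x_2* = 39.2857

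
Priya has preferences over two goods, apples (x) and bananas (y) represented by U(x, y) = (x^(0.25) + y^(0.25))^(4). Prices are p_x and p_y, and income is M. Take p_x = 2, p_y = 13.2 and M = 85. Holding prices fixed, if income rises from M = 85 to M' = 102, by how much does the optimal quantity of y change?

Substitute y = (y/x)·x into the budget: x* = M/(p_x + p_y·(y/x)).
Numerically y/x = 0.080775, so x* = 85/(2 + 13.2·0.080775) = 27.7214 and y* = 0.080775·27.7214 = 2.2392.
At M' = 102: y* = 2.687. Change: 2.687 − 2.2392 = 0.4478.

Δy* = 0.4478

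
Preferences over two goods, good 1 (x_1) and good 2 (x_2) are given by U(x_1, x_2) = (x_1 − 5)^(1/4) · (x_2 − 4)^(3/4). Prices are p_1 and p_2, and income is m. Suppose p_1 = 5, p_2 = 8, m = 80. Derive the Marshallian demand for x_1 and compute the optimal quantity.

Substituting into the budget: x_1* = 5 + 0.25·(m − 5·p_1 − 4·p_2)/p_1, and x_2* = 4 + 0.75·(…)/p_2.
Discretionary income = 80 − 5·5 − 4·8 = 23; x_1* = 5 + 0.25·23/5 = 6.15.

x_1* = 6.15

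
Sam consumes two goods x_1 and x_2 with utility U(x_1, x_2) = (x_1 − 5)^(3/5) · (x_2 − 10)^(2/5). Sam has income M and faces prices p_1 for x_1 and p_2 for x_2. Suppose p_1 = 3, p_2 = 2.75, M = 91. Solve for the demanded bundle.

After buying the subsistence bundle (5, 10), a share 0.6 of the remaining income goes to x_1: x_1* = 5 + 0.6·(M − 5p_1 − 10p_2)/p_1.
Discretionary income = 91 − 5·3 − 10·2.75 = 48.5; x_1* = 5 + 0.6·48.5/3 = 14.7; x_2* = 10 + 0.4·48.5/2.75 = 17.0545.

x_1* = 14.7, x_2* = 17.0545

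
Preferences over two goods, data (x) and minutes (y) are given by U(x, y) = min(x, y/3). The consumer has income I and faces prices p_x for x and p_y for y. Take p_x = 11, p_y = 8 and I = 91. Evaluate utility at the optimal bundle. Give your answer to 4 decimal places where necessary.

V = 2.6

With perfect complements, no substitution: consume in ratio x:y = 1:3.
Budget: p_x·x + p_y·3·x = I, so (p_x + 3·p_y)·x = I.
Demand: x*(p_x,p_y,I) = I/(p_x + 3·p_y), y* = 3·I/(p_x + 3·p_y).
Here 11 + 3·8 = 35, giving x* = 2.6 and y* = 7.8.
Utility at the optimum: U(2.6, 7.8) = 2.6.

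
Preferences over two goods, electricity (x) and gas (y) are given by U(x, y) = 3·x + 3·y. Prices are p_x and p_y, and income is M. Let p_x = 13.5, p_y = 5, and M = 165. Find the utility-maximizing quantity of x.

x* = 0

Numerically: x* = 0, y* = 33.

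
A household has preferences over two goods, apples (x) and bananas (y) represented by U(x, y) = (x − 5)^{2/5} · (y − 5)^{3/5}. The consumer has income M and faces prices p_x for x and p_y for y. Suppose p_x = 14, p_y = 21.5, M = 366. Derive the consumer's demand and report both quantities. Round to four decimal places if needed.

MRS = (2/3)·(y−5)/(x−5). Tangency with p_x/p_y gives y−5 = (3/2)·(p_x/p_y)·(x−5).
After buying the subsistence bundle (5, 5), a share 0.4 of the remaining income goes to x: x* = 5 + 0.4·(M − 5p_x − 5p_y)/p_x.
Discretionary income = 366 − 5·14 − 5·21.5 = 188.5; x* = 5 + 0.4·188.5/14 = 10.3857; y* = 5 + 0.6·188.5/21.5 = 10.2605.

x* = 10.3857, y* = 10.2605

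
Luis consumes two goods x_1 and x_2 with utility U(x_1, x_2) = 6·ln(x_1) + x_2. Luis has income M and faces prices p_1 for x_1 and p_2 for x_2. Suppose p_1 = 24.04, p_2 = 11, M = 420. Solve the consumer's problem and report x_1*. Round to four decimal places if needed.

So x_1*(p_1,p_2) = 6·p_2/p_1, independent of income; and x_2* = (M − 6·p_2)/p_2.
At the given prices: x_1* = 6·11/24.04 = 2.7454.

x_1* = 2.7454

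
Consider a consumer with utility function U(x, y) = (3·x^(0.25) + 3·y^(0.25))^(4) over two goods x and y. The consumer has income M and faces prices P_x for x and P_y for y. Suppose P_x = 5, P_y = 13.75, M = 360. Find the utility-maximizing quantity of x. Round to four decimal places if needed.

x* = 42.0127

From the CES first-order condition, (y/x)^(0.75) = P_x/P_y.
Solve for the ratio: y/x = [P_x/P_y]^(4/3).
With the ratio pinned down, the budget gives x* = M/(P_x + P_y·(y/x)) and y* = (y/x)·x*.
Numerically y/x = 0.259551, so x* = 360/(5 + 13.75·0.259551) = 42.0127.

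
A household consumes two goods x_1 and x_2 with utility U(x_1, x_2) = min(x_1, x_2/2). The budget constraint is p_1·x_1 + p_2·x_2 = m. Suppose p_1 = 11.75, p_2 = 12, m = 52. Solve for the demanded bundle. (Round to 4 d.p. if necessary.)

With perfect complements, no substitution: consume in ratio x_1:x_2 = 1:2.
Budget: p_1·x_1 + p_2·2·x_1 = m, so (p_1 + 2·p_2)·x_1 = m.
Demand: x_1*(p_1,p_2,m) = m/(p_1 + 2·p_2), x_2* = 2·m/(p_1 + 2·p_2).
Here 11.75 + 2·12 = 35.75, giving x_1* = 1.4545 and x_2* = 2.9091.

x_1* = 1.4545, x_2* = 2.9091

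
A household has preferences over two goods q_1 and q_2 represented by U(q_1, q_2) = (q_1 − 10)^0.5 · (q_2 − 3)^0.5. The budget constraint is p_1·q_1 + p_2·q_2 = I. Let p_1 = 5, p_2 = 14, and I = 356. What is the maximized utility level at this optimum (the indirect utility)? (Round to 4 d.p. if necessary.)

This is Cobb-Douglas in (q_1−10, q_2−3): tangency gives 0.5·p_2·(q_2−3) = 0.5·p_1·(q_1−10).
Substituting into the budget: q_1* = 10 + 0.5·(I − 10·p_1 − 3·p_2)/p_1, and q_2* = 3 + 0.5·(…)/p_2.
Discretionary income = 356 − 10·5 − 3·14 = 264; q_1* = 10 + 0.5·264/5 = 36.4; q_2* = 3 + 0.5·264/14 = 12.4286.
Utility at the optimum: U(36.4, 12.4286) = 15.777.

V = 15.777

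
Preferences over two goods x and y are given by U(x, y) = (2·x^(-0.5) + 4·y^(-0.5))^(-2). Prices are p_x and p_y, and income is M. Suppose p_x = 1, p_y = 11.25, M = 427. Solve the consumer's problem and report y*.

Numerically y/x = 0.316168, so x* = 427/(1 + 11.25·0.316168) = 93.7042 and y* = 0.316168·93.7042 = 29.6263.

y* = 29.6263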